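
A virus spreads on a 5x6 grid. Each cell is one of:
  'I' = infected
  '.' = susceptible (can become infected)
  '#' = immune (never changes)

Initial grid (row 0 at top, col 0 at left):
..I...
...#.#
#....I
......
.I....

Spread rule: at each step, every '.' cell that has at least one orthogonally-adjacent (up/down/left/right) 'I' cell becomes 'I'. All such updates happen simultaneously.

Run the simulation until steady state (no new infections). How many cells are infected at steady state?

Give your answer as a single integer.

Answer: 27

Derivation:
Step 0 (initial): 3 infected
Step 1: +8 new -> 11 infected
Step 2: +12 new -> 23 infected
Step 3: +4 new -> 27 infected
Step 4: +0 new -> 27 infected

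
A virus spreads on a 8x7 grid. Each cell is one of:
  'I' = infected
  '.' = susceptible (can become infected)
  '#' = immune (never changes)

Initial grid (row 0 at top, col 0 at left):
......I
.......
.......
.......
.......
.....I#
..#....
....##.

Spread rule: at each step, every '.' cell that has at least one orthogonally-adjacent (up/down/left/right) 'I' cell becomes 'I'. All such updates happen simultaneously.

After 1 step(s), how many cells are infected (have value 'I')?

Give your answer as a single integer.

Answer: 7

Derivation:
Step 0 (initial): 2 infected
Step 1: +5 new -> 7 infected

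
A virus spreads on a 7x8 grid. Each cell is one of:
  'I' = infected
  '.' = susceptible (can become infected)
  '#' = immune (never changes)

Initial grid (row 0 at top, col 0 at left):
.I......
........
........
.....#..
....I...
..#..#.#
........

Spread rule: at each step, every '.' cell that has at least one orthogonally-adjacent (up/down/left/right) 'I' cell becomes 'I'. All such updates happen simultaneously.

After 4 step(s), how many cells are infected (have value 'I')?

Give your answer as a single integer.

Step 0 (initial): 2 infected
Step 1: +7 new -> 9 infected
Step 2: +10 new -> 19 infected
Step 3: +15 new -> 34 infected
Step 4: +9 new -> 43 infected

Answer: 43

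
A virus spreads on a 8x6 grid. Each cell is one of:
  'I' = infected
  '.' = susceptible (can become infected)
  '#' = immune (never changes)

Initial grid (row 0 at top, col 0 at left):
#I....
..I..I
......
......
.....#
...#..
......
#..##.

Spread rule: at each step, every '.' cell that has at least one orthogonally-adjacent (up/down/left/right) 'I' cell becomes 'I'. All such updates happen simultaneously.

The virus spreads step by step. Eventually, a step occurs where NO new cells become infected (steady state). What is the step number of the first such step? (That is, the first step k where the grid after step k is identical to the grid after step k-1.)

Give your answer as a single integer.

Answer: 9

Derivation:
Step 0 (initial): 3 infected
Step 1: +7 new -> 10 infected
Step 2: +8 new -> 18 infected
Step 3: +5 new -> 23 infected
Step 4: +5 new -> 28 infected
Step 5: +4 new -> 32 infected
Step 6: +6 new -> 38 infected
Step 7: +3 new -> 41 infected
Step 8: +1 new -> 42 infected
Step 9: +0 new -> 42 infected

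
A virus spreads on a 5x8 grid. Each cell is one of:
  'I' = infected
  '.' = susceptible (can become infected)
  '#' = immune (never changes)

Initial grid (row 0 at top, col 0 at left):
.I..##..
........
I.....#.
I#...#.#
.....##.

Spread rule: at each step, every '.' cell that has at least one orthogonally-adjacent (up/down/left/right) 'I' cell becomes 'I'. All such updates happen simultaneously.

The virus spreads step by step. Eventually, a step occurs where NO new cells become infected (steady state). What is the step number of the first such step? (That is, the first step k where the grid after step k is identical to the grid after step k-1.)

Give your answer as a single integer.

Answer: 9

Derivation:
Step 0 (initial): 3 infected
Step 1: +6 new -> 9 infected
Step 2: +4 new -> 13 infected
Step 3: +4 new -> 17 infected
Step 4: +4 new -> 21 infected
Step 5: +4 new -> 25 infected
Step 6: +1 new -> 26 infected
Step 7: +2 new -> 28 infected
Step 8: +2 new -> 30 infected
Step 9: +0 new -> 30 infected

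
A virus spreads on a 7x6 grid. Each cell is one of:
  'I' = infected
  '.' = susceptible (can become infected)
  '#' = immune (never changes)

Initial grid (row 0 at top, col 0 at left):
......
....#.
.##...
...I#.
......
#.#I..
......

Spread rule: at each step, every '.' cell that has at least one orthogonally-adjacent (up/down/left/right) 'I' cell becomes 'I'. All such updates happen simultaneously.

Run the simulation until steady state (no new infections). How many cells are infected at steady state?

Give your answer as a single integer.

Step 0 (initial): 2 infected
Step 1: +5 new -> 7 infected
Step 2: +8 new -> 15 infected
Step 3: +8 new -> 23 infected
Step 4: +9 new -> 32 infected
Step 5: +3 new -> 35 infected
Step 6: +1 new -> 36 infected
Step 7: +0 new -> 36 infected

Answer: 36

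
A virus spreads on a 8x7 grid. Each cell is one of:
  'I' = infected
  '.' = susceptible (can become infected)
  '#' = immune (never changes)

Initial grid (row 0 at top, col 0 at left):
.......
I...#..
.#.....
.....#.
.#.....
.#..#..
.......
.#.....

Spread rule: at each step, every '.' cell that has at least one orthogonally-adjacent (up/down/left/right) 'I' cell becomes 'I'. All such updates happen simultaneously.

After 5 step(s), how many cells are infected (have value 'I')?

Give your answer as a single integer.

Answer: 21

Derivation:
Step 0 (initial): 1 infected
Step 1: +3 new -> 4 infected
Step 2: +3 new -> 7 infected
Step 3: +5 new -> 12 infected
Step 4: +4 new -> 16 infected
Step 5: +5 new -> 21 infected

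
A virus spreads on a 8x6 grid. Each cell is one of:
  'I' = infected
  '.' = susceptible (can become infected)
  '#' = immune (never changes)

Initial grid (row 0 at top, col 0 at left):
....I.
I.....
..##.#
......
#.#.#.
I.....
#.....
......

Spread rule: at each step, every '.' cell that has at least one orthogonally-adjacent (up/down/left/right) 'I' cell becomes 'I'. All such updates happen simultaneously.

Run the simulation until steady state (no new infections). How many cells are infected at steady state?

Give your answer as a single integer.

Answer: 41

Derivation:
Step 0 (initial): 3 infected
Step 1: +7 new -> 10 infected
Step 2: +11 new -> 21 infected
Step 3: +5 new -> 26 infected
Step 4: +8 new -> 34 infected
Step 5: +4 new -> 38 infected
Step 6: +2 new -> 40 infected
Step 7: +1 new -> 41 infected
Step 8: +0 new -> 41 infected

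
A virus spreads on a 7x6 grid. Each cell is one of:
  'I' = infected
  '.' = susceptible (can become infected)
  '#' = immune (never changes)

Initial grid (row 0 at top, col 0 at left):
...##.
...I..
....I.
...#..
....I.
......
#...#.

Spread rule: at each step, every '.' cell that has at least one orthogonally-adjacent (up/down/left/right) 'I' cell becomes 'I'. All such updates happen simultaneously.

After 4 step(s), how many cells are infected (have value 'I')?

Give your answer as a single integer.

Step 0 (initial): 3 infected
Step 1: +8 new -> 11 infected
Step 2: +8 new -> 19 infected
Step 3: +9 new -> 28 infected
Step 4: +6 new -> 34 infected

Answer: 34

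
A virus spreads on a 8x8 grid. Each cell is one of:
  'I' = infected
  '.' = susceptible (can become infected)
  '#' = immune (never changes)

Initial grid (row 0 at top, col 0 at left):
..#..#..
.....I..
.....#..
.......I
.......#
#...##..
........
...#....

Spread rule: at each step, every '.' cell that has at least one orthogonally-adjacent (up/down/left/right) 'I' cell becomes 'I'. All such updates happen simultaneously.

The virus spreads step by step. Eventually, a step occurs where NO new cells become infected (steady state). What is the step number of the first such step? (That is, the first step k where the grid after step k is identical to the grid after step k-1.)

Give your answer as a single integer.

Answer: 12

Derivation:
Step 0 (initial): 2 infected
Step 1: +4 new -> 6 infected
Step 2: +8 new -> 14 infected
Step 3: +7 new -> 21 infected
Step 4: +6 new -> 27 infected
Step 5: +8 new -> 35 infected
Step 6: +8 new -> 43 infected
Step 7: +5 new -> 48 infected
Step 8: +3 new -> 51 infected
Step 9: +2 new -> 53 infected
Step 10: +2 new -> 55 infected
Step 11: +1 new -> 56 infected
Step 12: +0 new -> 56 infected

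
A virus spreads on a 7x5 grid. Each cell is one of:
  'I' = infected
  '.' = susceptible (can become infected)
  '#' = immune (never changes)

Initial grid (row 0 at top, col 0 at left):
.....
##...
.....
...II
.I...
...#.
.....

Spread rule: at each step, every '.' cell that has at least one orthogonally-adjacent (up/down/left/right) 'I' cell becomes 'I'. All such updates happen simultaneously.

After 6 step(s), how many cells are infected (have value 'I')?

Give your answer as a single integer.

Answer: 32

Derivation:
Step 0 (initial): 3 infected
Step 1: +9 new -> 12 infected
Step 2: +9 new -> 21 infected
Step 3: +7 new -> 28 infected
Step 4: +2 new -> 30 infected
Step 5: +1 new -> 31 infected
Step 6: +1 new -> 32 infected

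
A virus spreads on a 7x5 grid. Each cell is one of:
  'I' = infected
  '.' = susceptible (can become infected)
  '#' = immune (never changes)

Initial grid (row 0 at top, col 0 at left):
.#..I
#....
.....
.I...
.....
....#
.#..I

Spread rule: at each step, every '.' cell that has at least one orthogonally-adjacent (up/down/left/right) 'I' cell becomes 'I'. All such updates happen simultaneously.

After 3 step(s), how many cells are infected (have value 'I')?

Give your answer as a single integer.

Answer: 28

Derivation:
Step 0 (initial): 3 infected
Step 1: +7 new -> 10 infected
Step 2: +12 new -> 22 infected
Step 3: +6 new -> 28 infected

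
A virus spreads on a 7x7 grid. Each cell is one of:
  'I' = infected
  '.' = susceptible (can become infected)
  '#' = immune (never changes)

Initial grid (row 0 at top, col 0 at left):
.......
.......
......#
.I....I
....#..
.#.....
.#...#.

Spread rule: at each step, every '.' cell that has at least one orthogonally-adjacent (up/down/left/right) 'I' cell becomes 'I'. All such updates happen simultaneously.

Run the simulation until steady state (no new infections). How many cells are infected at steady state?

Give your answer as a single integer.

Step 0 (initial): 2 infected
Step 1: +6 new -> 8 infected
Step 2: +10 new -> 18 infected
Step 3: +11 new -> 29 infected
Step 4: +10 new -> 39 infected
Step 5: +5 new -> 44 infected
Step 6: +0 new -> 44 infected

Answer: 44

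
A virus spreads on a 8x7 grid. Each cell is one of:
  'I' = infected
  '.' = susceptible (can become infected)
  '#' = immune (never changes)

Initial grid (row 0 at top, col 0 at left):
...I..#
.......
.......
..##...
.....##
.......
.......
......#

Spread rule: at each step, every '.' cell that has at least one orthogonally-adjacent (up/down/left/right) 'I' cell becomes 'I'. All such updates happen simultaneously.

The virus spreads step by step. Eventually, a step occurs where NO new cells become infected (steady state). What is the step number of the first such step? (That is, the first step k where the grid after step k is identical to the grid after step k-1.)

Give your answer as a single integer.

Answer: 11

Derivation:
Step 0 (initial): 1 infected
Step 1: +3 new -> 4 infected
Step 2: +5 new -> 9 infected
Step 3: +5 new -> 14 infected
Step 4: +5 new -> 19 infected
Step 5: +5 new -> 24 infected
Step 6: +5 new -> 29 infected
Step 7: +6 new -> 35 infected
Step 8: +7 new -> 42 infected
Step 9: +6 new -> 48 infected
Step 10: +2 new -> 50 infected
Step 11: +0 new -> 50 infected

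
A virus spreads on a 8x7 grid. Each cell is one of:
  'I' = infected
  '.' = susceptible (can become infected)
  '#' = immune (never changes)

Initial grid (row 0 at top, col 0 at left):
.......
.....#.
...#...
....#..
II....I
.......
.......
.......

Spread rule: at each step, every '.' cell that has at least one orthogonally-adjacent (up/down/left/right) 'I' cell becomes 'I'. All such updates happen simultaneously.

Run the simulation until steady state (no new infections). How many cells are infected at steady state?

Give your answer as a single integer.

Step 0 (initial): 3 infected
Step 1: +8 new -> 11 infected
Step 2: +12 new -> 23 infected
Step 3: +13 new -> 36 infected
Step 4: +9 new -> 45 infected
Step 5: +6 new -> 51 infected
Step 6: +2 new -> 53 infected
Step 7: +0 new -> 53 infected

Answer: 53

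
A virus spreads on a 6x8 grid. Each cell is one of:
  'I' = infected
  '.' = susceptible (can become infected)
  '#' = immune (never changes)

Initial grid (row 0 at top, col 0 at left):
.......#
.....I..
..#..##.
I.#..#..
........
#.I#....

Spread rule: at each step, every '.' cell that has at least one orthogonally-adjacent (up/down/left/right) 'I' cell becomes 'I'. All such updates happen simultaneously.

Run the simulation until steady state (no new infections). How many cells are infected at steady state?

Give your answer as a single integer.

Answer: 40

Derivation:
Step 0 (initial): 3 infected
Step 1: +8 new -> 11 infected
Step 2: +9 new -> 20 infected
Step 3: +9 new -> 29 infected
Step 4: +5 new -> 34 infected
Step 5: +4 new -> 38 infected
Step 6: +2 new -> 40 infected
Step 7: +0 new -> 40 infected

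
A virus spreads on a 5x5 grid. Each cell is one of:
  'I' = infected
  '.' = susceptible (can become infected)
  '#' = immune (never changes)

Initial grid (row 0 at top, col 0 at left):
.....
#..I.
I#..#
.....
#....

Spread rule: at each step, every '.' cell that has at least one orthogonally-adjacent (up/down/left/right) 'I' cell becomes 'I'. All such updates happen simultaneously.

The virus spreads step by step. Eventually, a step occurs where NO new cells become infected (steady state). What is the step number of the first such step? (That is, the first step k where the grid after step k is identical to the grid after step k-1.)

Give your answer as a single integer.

Step 0 (initial): 2 infected
Step 1: +5 new -> 7 infected
Step 2: +6 new -> 13 infected
Step 3: +5 new -> 18 infected
Step 4: +3 new -> 21 infected
Step 5: +0 new -> 21 infected

Answer: 5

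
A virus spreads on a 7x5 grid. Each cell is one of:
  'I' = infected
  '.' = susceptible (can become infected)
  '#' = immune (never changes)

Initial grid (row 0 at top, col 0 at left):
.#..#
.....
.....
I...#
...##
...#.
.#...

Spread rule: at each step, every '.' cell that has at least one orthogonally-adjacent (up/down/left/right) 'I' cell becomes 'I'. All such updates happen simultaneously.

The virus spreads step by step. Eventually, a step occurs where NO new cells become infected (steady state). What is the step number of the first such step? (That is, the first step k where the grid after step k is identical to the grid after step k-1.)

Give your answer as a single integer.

Answer: 9

Derivation:
Step 0 (initial): 1 infected
Step 1: +3 new -> 4 infected
Step 2: +5 new -> 9 infected
Step 3: +7 new -> 16 infected
Step 4: +3 new -> 19 infected
Step 5: +4 new -> 23 infected
Step 6: +3 new -> 26 infected
Step 7: +1 new -> 27 infected
Step 8: +1 new -> 28 infected
Step 9: +0 new -> 28 infected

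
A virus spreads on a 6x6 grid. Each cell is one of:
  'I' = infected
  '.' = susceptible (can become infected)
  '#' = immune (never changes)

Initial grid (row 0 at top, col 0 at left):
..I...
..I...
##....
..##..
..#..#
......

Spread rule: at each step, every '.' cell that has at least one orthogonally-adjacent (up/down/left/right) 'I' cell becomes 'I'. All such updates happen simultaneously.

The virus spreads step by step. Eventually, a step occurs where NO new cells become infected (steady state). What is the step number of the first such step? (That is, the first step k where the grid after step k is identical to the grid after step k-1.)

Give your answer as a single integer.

Answer: 13

Derivation:
Step 0 (initial): 2 infected
Step 1: +5 new -> 7 infected
Step 2: +5 new -> 12 infected
Step 3: +3 new -> 15 infected
Step 4: +2 new -> 17 infected
Step 5: +2 new -> 19 infected
Step 6: +2 new -> 21 infected
Step 7: +2 new -> 23 infected
Step 8: +1 new -> 24 infected
Step 9: +1 new -> 25 infected
Step 10: +2 new -> 27 infected
Step 11: +2 new -> 29 infected
Step 12: +1 new -> 30 infected
Step 13: +0 new -> 30 infected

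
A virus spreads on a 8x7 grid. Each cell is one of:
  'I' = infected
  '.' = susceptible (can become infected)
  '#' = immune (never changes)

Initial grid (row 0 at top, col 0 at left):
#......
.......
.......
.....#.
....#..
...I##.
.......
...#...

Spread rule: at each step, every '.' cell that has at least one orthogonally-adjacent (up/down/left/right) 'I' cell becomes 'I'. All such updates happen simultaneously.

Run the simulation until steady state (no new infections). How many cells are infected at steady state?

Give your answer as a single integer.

Answer: 50

Derivation:
Step 0 (initial): 1 infected
Step 1: +3 new -> 4 infected
Step 2: +5 new -> 9 infected
Step 3: +9 new -> 18 infected
Step 4: +9 new -> 27 infected
Step 5: +9 new -> 36 infected
Step 6: +7 new -> 43 infected
Step 7: +6 new -> 49 infected
Step 8: +1 new -> 50 infected
Step 9: +0 new -> 50 infected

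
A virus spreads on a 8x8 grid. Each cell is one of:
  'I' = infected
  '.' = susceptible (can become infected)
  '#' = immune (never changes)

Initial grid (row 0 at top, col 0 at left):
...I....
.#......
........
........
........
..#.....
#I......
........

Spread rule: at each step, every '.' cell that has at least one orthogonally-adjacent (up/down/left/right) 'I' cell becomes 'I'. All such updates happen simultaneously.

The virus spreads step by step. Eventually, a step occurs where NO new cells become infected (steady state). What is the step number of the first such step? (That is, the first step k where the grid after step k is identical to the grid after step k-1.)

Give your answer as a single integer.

Answer: 9

Derivation:
Step 0 (initial): 2 infected
Step 1: +6 new -> 8 infected
Step 2: +10 new -> 18 infected
Step 3: +12 new -> 30 infected
Step 4: +12 new -> 42 infected
Step 5: +8 new -> 50 infected
Step 6: +6 new -> 56 infected
Step 7: +4 new -> 60 infected
Step 8: +1 new -> 61 infected
Step 9: +0 new -> 61 infected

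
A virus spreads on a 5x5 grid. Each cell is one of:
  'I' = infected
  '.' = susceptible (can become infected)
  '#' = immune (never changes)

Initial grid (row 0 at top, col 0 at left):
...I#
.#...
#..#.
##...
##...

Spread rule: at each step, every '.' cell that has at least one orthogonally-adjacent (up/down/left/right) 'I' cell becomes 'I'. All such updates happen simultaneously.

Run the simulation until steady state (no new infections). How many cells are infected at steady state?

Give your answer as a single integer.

Answer: 17

Derivation:
Step 0 (initial): 1 infected
Step 1: +2 new -> 3 infected
Step 2: +3 new -> 6 infected
Step 3: +3 new -> 9 infected
Step 4: +4 new -> 13 infected
Step 5: +3 new -> 16 infected
Step 6: +1 new -> 17 infected
Step 7: +0 new -> 17 infected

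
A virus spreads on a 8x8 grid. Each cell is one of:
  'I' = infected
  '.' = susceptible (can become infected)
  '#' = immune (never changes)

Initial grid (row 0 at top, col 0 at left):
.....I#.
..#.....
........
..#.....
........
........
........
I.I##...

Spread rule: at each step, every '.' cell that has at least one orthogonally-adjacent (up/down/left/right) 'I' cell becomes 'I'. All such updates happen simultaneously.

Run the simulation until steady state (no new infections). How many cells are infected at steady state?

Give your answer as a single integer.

Step 0 (initial): 3 infected
Step 1: +5 new -> 8 infected
Step 2: +8 new -> 16 infected
Step 3: +11 new -> 27 infected
Step 4: +12 new -> 39 infected
Step 5: +12 new -> 51 infected
Step 6: +6 new -> 57 infected
Step 7: +2 new -> 59 infected
Step 8: +0 new -> 59 infected

Answer: 59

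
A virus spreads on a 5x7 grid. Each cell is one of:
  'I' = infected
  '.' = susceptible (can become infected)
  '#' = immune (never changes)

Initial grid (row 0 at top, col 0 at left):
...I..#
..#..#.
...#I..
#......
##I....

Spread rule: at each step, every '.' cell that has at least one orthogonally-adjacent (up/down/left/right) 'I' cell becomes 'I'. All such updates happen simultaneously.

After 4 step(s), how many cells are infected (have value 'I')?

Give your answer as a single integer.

Answer: 28

Derivation:
Step 0 (initial): 3 infected
Step 1: +8 new -> 11 infected
Step 2: +8 new -> 19 infected
Step 3: +6 new -> 25 infected
Step 4: +3 new -> 28 infected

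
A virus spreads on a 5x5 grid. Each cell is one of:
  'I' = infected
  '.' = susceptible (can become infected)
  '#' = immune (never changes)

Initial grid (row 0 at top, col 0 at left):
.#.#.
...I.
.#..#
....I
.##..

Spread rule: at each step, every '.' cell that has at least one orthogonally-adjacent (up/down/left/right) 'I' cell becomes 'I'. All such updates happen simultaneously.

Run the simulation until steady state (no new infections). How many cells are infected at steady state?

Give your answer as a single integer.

Answer: 19

Derivation:
Step 0 (initial): 2 infected
Step 1: +5 new -> 7 infected
Step 2: +6 new -> 13 infected
Step 3: +2 new -> 15 infected
Step 4: +3 new -> 18 infected
Step 5: +1 new -> 19 infected
Step 6: +0 new -> 19 infected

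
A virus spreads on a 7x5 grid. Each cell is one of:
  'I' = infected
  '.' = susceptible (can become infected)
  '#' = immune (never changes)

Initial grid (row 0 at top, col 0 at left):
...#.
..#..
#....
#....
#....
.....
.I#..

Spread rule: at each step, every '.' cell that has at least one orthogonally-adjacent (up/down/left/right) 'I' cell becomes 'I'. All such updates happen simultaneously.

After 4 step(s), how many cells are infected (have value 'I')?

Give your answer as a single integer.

Step 0 (initial): 1 infected
Step 1: +2 new -> 3 infected
Step 2: +3 new -> 6 infected
Step 3: +3 new -> 9 infected
Step 4: +5 new -> 14 infected

Answer: 14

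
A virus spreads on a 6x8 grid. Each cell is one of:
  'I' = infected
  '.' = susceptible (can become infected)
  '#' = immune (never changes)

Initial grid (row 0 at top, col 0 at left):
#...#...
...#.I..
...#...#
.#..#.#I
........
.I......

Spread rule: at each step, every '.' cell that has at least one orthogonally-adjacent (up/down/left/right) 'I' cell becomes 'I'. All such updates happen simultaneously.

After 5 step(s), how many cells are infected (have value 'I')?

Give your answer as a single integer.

Answer: 36

Derivation:
Step 0 (initial): 3 infected
Step 1: +8 new -> 11 infected
Step 2: +10 new -> 21 infected
Step 3: +7 new -> 28 infected
Step 4: +5 new -> 33 infected
Step 5: +3 new -> 36 infected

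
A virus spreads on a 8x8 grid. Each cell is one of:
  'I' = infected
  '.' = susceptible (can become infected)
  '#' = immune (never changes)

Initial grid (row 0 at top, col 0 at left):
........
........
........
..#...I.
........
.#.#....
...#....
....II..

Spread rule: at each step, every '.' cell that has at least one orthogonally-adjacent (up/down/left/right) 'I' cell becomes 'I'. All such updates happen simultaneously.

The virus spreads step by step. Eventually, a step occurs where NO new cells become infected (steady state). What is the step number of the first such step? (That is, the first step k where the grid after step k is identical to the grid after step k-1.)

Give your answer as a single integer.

Answer: 10

Derivation:
Step 0 (initial): 3 infected
Step 1: +8 new -> 11 infected
Step 2: +12 new -> 23 infected
Step 3: +10 new -> 33 infected
Step 4: +8 new -> 41 infected
Step 5: +5 new -> 46 infected
Step 6: +5 new -> 51 infected
Step 7: +5 new -> 56 infected
Step 8: +3 new -> 59 infected
Step 9: +1 new -> 60 infected
Step 10: +0 new -> 60 infected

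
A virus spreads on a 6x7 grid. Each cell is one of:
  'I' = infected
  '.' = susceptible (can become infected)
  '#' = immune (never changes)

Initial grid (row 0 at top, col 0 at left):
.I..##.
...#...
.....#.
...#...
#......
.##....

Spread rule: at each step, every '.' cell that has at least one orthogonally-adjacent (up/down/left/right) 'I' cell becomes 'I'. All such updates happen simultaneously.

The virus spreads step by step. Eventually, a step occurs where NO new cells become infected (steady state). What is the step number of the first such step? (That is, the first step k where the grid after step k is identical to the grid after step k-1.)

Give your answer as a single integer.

Answer: 11

Derivation:
Step 0 (initial): 1 infected
Step 1: +3 new -> 4 infected
Step 2: +4 new -> 8 infected
Step 3: +3 new -> 11 infected
Step 4: +4 new -> 15 infected
Step 5: +2 new -> 17 infected
Step 6: +3 new -> 20 infected
Step 7: +4 new -> 24 infected
Step 8: +4 new -> 28 infected
Step 9: +4 new -> 32 infected
Step 10: +1 new -> 33 infected
Step 11: +0 new -> 33 infected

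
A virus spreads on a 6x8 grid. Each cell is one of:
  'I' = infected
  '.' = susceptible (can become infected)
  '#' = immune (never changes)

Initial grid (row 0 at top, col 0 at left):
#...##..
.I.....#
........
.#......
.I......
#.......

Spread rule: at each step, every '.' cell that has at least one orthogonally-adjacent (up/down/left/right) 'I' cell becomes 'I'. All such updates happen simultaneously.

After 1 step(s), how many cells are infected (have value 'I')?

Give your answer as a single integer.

Step 0 (initial): 2 infected
Step 1: +7 new -> 9 infected

Answer: 9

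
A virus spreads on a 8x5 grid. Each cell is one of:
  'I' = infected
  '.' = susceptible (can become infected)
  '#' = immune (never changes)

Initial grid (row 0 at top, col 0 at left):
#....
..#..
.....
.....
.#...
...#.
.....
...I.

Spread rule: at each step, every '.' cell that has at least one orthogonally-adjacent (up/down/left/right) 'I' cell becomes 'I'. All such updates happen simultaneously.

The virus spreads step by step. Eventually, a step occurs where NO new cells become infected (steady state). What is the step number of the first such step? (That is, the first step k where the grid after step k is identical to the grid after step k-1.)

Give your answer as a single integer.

Step 0 (initial): 1 infected
Step 1: +3 new -> 4 infected
Step 2: +3 new -> 7 infected
Step 3: +4 new -> 11 infected
Step 4: +4 new -> 15 infected
Step 5: +4 new -> 19 infected
Step 6: +5 new -> 24 infected
Step 7: +4 new -> 28 infected
Step 8: +4 new -> 32 infected
Step 9: +3 new -> 35 infected
Step 10: +1 new -> 36 infected
Step 11: +0 new -> 36 infected

Answer: 11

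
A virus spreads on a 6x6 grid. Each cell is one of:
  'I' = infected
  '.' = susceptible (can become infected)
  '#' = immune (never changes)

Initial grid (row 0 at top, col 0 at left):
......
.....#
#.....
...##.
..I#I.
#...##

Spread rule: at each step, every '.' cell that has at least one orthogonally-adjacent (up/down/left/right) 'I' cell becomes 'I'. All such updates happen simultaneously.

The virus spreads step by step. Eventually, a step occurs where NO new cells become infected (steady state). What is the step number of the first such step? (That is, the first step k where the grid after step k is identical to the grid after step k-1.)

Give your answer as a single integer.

Step 0 (initial): 2 infected
Step 1: +4 new -> 6 infected
Step 2: +6 new -> 12 infected
Step 3: +5 new -> 17 infected
Step 4: +4 new -> 21 infected
Step 5: +4 new -> 25 infected
Step 6: +2 new -> 27 infected
Step 7: +1 new -> 28 infected
Step 8: +0 new -> 28 infected

Answer: 8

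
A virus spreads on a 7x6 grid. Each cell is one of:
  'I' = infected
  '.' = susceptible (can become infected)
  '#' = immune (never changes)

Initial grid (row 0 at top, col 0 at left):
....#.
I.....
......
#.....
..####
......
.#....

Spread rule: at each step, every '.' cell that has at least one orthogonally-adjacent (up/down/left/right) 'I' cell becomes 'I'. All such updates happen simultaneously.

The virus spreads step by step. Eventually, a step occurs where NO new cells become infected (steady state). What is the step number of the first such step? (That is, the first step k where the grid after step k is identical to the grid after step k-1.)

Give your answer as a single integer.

Step 0 (initial): 1 infected
Step 1: +3 new -> 4 infected
Step 2: +3 new -> 7 infected
Step 3: +4 new -> 11 infected
Step 4: +5 new -> 16 infected
Step 5: +5 new -> 21 infected
Step 6: +5 new -> 26 infected
Step 7: +4 new -> 30 infected
Step 8: +2 new -> 32 infected
Step 9: +2 new -> 34 infected
Step 10: +1 new -> 35 infected
Step 11: +0 new -> 35 infected

Answer: 11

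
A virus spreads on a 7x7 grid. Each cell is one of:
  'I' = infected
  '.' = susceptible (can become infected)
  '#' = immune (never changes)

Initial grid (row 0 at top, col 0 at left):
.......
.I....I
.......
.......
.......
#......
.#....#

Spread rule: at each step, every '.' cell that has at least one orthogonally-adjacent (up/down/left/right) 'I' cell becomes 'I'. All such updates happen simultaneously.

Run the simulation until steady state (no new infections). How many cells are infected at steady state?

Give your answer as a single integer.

Answer: 45

Derivation:
Step 0 (initial): 2 infected
Step 1: +7 new -> 9 infected
Step 2: +10 new -> 19 infected
Step 3: +9 new -> 28 infected
Step 4: +7 new -> 35 infected
Step 5: +4 new -> 39 infected
Step 6: +4 new -> 43 infected
Step 7: +2 new -> 45 infected
Step 8: +0 new -> 45 infected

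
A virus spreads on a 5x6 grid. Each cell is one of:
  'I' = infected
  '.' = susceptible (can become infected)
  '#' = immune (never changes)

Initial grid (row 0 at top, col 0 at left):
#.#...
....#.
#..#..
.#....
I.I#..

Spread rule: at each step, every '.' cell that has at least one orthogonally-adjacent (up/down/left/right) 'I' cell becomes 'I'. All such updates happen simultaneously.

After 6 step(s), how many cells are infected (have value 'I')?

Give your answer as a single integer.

Answer: 22

Derivation:
Step 0 (initial): 2 infected
Step 1: +3 new -> 5 infected
Step 2: +2 new -> 7 infected
Step 3: +3 new -> 10 infected
Step 4: +5 new -> 15 infected
Step 5: +5 new -> 20 infected
Step 6: +2 new -> 22 infected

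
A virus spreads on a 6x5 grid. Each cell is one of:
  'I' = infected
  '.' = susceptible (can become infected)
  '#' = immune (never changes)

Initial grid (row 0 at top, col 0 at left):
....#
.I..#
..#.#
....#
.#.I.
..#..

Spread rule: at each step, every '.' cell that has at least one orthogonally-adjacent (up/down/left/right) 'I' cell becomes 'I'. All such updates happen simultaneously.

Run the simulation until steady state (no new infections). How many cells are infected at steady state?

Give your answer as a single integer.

Step 0 (initial): 2 infected
Step 1: +8 new -> 10 infected
Step 2: +8 new -> 18 infected
Step 3: +2 new -> 20 infected
Step 4: +1 new -> 21 infected
Step 5: +1 new -> 22 infected
Step 6: +1 new -> 23 infected
Step 7: +0 new -> 23 infected

Answer: 23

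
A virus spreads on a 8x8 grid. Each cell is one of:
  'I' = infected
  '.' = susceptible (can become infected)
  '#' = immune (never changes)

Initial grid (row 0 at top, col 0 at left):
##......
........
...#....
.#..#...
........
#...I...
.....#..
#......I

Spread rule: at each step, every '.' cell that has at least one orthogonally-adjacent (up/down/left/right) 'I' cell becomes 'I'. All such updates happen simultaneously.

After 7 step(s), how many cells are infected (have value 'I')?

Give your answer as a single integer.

Step 0 (initial): 2 infected
Step 1: +6 new -> 8 infected
Step 2: +9 new -> 17 infected
Step 3: +8 new -> 25 infected
Step 4: +7 new -> 32 infected
Step 5: +8 new -> 40 infected
Step 6: +7 new -> 47 infected
Step 7: +7 new -> 54 infected

Answer: 54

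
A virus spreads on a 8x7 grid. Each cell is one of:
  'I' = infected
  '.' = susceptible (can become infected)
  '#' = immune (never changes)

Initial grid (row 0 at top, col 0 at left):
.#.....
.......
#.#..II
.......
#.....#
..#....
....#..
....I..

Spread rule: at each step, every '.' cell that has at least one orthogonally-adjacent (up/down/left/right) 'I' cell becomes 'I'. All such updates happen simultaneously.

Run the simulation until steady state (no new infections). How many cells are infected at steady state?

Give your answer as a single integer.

Answer: 49

Derivation:
Step 0 (initial): 3 infected
Step 1: +7 new -> 10 infected
Step 2: +10 new -> 20 infected
Step 3: +9 new -> 29 infected
Step 4: +8 new -> 37 infected
Step 5: +6 new -> 43 infected
Step 6: +5 new -> 48 infected
Step 7: +1 new -> 49 infected
Step 8: +0 new -> 49 infected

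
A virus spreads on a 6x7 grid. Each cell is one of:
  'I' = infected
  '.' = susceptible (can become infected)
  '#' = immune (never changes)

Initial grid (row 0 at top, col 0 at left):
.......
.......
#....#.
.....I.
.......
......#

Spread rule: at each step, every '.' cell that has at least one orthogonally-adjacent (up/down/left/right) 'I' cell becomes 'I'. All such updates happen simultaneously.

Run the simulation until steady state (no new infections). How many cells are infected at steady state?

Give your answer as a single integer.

Step 0 (initial): 1 infected
Step 1: +3 new -> 4 infected
Step 2: +6 new -> 10 infected
Step 3: +6 new -> 16 infected
Step 4: +8 new -> 24 infected
Step 5: +7 new -> 31 infected
Step 6: +4 new -> 35 infected
Step 7: +3 new -> 38 infected
Step 8: +1 new -> 39 infected
Step 9: +0 new -> 39 infected

Answer: 39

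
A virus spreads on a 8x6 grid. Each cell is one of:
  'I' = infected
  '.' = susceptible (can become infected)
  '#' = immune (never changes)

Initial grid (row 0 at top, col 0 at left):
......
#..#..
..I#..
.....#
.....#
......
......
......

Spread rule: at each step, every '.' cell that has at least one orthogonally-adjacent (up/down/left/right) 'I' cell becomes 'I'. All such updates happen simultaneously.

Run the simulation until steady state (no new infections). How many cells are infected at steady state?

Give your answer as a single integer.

Step 0 (initial): 1 infected
Step 1: +3 new -> 4 infected
Step 2: +6 new -> 10 infected
Step 3: +7 new -> 17 infected
Step 4: +8 new -> 25 infected
Step 5: +8 new -> 33 infected
Step 6: +6 new -> 39 infected
Step 7: +3 new -> 42 infected
Step 8: +1 new -> 43 infected
Step 9: +0 new -> 43 infected

Answer: 43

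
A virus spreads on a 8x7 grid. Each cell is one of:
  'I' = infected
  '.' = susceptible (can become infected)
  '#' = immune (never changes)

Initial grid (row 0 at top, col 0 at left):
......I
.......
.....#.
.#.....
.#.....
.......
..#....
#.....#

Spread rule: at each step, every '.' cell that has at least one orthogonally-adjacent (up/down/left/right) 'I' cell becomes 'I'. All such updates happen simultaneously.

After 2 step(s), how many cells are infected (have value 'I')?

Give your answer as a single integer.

Answer: 6

Derivation:
Step 0 (initial): 1 infected
Step 1: +2 new -> 3 infected
Step 2: +3 new -> 6 infected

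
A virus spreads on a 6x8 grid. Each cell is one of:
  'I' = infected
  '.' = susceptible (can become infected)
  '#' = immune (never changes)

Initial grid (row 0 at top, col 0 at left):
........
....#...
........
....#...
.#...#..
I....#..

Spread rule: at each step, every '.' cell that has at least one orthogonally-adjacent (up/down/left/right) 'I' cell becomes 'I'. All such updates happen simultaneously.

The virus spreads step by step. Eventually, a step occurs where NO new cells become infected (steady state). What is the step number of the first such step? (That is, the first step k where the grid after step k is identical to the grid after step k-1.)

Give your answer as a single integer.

Step 0 (initial): 1 infected
Step 1: +2 new -> 3 infected
Step 2: +2 new -> 5 infected
Step 3: +4 new -> 9 infected
Step 4: +5 new -> 14 infected
Step 5: +5 new -> 19 infected
Step 6: +3 new -> 22 infected
Step 7: +3 new -> 25 infected
Step 8: +2 new -> 27 infected
Step 9: +4 new -> 31 infected
Step 10: +4 new -> 35 infected
Step 11: +4 new -> 39 infected
Step 12: +3 new -> 42 infected
Step 13: +1 new -> 43 infected
Step 14: +0 new -> 43 infected

Answer: 14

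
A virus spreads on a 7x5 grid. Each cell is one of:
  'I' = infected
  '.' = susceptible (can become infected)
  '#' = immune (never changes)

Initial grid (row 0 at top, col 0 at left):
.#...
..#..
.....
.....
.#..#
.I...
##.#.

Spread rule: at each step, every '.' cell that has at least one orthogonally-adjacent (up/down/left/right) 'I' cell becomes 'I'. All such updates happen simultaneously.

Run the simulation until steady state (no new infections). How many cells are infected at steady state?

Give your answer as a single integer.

Answer: 28

Derivation:
Step 0 (initial): 1 infected
Step 1: +2 new -> 3 infected
Step 2: +4 new -> 7 infected
Step 3: +4 new -> 11 infected
Step 4: +5 new -> 16 infected
Step 5: +4 new -> 20 infected
Step 6: +4 new -> 24 infected
Step 7: +2 new -> 26 infected
Step 8: +2 new -> 28 infected
Step 9: +0 new -> 28 infected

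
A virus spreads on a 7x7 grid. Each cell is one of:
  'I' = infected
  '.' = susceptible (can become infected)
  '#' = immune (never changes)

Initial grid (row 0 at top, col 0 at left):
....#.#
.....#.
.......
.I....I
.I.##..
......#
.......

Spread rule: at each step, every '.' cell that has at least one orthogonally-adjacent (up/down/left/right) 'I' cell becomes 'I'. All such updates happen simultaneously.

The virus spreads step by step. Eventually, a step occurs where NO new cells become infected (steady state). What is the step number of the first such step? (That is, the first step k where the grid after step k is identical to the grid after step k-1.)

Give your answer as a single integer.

Step 0 (initial): 3 infected
Step 1: +9 new -> 12 infected
Step 2: +11 new -> 23 infected
Step 3: +9 new -> 32 infected
Step 4: +7 new -> 39 infected
Step 5: +3 new -> 42 infected
Step 6: +0 new -> 42 infected

Answer: 6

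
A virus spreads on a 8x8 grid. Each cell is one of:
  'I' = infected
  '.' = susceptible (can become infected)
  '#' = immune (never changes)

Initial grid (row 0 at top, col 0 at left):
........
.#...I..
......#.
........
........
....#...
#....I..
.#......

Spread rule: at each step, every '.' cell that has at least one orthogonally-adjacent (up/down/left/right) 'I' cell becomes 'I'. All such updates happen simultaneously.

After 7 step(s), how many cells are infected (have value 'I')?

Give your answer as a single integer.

Answer: 58

Derivation:
Step 0 (initial): 2 infected
Step 1: +8 new -> 10 infected
Step 2: +12 new -> 22 infected
Step 3: +14 new -> 36 infected
Step 4: +9 new -> 45 infected
Step 5: +5 new -> 50 infected
Step 6: +5 new -> 55 infected
Step 7: +3 new -> 58 infected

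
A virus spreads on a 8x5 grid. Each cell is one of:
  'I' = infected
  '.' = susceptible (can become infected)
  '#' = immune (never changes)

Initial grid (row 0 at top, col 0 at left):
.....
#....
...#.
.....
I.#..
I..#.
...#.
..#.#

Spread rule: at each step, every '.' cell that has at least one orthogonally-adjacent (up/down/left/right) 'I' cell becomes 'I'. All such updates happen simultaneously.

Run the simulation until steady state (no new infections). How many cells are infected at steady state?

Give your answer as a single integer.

Step 0 (initial): 2 infected
Step 1: +4 new -> 6 infected
Step 2: +5 new -> 11 infected
Step 3: +4 new -> 15 infected
Step 4: +3 new -> 18 infected
Step 5: +4 new -> 22 infected
Step 6: +5 new -> 27 infected
Step 7: +3 new -> 30 infected
Step 8: +2 new -> 32 infected
Step 9: +0 new -> 32 infected

Answer: 32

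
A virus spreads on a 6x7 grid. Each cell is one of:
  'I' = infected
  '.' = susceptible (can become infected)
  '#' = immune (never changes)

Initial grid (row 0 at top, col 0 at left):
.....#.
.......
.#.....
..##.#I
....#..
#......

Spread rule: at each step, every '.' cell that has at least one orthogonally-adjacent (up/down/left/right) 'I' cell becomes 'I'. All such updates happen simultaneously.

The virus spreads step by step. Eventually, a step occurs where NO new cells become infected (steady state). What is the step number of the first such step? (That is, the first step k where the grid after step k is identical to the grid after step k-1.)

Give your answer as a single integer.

Step 0 (initial): 1 infected
Step 1: +2 new -> 3 infected
Step 2: +4 new -> 7 infected
Step 3: +4 new -> 11 infected
Step 4: +4 new -> 15 infected
Step 5: +4 new -> 19 infected
Step 6: +4 new -> 23 infected
Step 7: +4 new -> 27 infected
Step 8: +3 new -> 30 infected
Step 9: +4 new -> 34 infected
Step 10: +1 new -> 35 infected
Step 11: +0 new -> 35 infected

Answer: 11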